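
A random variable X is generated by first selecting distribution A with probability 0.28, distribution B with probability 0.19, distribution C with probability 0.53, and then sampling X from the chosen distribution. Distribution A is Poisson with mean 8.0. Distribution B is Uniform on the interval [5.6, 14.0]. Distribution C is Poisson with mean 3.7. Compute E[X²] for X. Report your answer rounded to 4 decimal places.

For each component E[X²] = Var + (mean)², giving A: 72; B: 101.92; C: 17.39.
Overall E[X²] = 0.28·72 + 0.19·101.92 + 0.53·17.39 = 48.7415.

48.7415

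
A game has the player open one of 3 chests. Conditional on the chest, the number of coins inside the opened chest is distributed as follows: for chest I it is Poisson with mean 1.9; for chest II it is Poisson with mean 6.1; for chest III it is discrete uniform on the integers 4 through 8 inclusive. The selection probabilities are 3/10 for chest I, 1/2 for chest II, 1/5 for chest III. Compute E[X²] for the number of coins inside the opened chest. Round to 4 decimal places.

For each component E[X²] = Var + (mean)², giving I: 5.51; II: 43.31; III: 38.
Overall E[X²] = 0.3·5.51 + 0.5·43.31 + 0.2·38 = 30.908.

30.9080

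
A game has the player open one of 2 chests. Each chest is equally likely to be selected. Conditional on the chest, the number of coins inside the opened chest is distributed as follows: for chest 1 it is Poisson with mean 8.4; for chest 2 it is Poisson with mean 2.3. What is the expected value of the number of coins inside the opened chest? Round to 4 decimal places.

5.3500

Component means — 1: 8.4; 2: 2.3.
E[X] = 0.5·8.4 + 0.5·2.3 = 5.35.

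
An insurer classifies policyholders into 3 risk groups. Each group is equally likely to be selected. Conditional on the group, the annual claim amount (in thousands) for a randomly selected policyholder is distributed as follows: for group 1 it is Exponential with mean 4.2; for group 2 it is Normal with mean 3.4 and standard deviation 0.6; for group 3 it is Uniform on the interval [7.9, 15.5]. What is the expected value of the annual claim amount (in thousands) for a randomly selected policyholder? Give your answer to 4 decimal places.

Component means — 1: 4.2; 2: 3.4; 3: 11.7.
E[X] = 0.333333·4.2 + 0.333333·3.4 + 0.333333·11.7 = 6.43333.

6.4333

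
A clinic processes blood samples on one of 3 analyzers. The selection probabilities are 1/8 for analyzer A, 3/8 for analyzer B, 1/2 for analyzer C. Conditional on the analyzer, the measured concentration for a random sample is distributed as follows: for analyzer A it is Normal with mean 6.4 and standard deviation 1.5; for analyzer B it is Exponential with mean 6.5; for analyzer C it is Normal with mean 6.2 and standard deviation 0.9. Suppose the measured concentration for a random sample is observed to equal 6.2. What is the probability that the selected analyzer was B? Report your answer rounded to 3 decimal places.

Likelihoods f(6.2 | ·): A: 0.263608; B: 0.0592702; C: 0.443269.
Posterior ∝ prior × likelihood. Numerator for B: 0.375·0.0592702 = 0.0222263.
Normalizing constant: 0.125·0.263608 + 0.375·0.0592702 + 0.5·0.443269 = 0.276812.
P(B | observation) = 0.0222263 / 0.276812 = 0.080294.

0.080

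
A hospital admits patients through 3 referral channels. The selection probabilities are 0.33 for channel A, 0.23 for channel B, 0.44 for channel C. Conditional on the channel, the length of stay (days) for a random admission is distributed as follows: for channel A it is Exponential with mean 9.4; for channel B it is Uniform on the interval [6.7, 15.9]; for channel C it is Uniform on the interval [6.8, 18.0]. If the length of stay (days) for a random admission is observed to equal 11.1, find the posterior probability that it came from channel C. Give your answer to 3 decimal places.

Likelihoods f(11.1 | ·): A: 0.0326614; B: 0.108696; C: 0.0892857.
Posterior ∝ prior × likelihood. Numerator for C: 0.44·0.0892857 = 0.0392857.
Normalizing constant: 0.33·0.0326614 + 0.23·0.108696 + 0.44·0.0892857 = 0.075064.
P(C | observation) = 0.0392857 / 0.075064 = 0.523363.

0.523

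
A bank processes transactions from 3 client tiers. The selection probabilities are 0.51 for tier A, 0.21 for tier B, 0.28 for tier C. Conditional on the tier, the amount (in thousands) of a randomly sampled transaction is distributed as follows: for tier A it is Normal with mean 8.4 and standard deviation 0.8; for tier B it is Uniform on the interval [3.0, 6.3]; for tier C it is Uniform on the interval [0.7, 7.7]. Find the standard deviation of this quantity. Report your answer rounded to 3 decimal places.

Per component, A: μ=8.4, E[X²]=71.2; B: μ=4.65, E[X²]=22.53; C: μ=4.2, E[X²]=21.7233.
E[X] = 0.51·8.4 + 0.21·4.65 + 0.28·4.2 = 6.4365.
E[X²] = 0.51·71.2 + 0.21·22.53 + 0.28·21.7233 = 47.1258.
Var(X) = E[X²] − (E[X])² = 47.1258 − 41.4285 = 5.6973.
SD(X) = √5.6973 = 2.3869.

2.387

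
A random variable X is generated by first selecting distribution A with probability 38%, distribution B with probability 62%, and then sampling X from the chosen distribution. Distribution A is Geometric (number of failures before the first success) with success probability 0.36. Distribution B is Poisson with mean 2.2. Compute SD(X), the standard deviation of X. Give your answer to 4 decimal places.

Per component, A: μ=1.77778, E[X²]=8.09877; B: μ=2.2, E[X²]=7.04.
E[X] = 0.38·1.77778 + 0.62·2.2 = 2.03956.
E[X²] = 0.38·8.09877 + 0.62·7.04 = 7.44233.
Var(X) = E[X²] − (E[X])² = 7.44233 − 4.15979 = 3.28254.
SD(X) = √3.28254 = 1.81178.

1.8118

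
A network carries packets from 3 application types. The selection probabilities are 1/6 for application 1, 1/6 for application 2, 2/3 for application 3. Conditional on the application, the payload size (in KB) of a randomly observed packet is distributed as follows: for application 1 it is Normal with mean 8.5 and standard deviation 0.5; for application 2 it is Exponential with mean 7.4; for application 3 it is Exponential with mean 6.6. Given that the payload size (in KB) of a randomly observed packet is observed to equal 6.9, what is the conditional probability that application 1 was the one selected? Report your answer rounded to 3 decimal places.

Likelihoods f(6.9 | ·): 1: 0.00476818; 2: 0.0531885; 3: 0.0532624.
Posterior ∝ prior × likelihood. Numerator for 1: 0.166667·0.00476818 = 0.000794696.
Normalizing constant: 0.166667·0.00476818 + 0.166667·0.0531885 + 0.666667·0.0532624 = 0.0451677.
P(1 | observation) = 0.000794696 / 0.0451677 = 0.0175943.

0.018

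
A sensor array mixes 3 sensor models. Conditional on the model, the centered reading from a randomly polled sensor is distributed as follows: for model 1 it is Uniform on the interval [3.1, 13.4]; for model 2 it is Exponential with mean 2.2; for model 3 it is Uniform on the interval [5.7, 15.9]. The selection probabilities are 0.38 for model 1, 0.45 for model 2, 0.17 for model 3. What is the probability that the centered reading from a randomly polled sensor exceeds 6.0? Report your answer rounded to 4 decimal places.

0.4674

Conditional on each model, P(X > 6.0): 1: 0.718447; 2: 0.0653974; 3: 0.970588.
By total probability, P(X > 6.0) = 0.38·0.718447 + 0.45·0.0653974 + 0.17·0.970588 = 0.467439.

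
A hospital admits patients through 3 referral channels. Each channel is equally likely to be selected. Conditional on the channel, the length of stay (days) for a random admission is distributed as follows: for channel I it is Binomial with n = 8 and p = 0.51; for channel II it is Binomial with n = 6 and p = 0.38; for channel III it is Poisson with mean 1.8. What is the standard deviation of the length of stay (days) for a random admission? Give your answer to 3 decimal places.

1.643

Per component, I: μ=4.08, E[X²]=18.6456; II: μ=2.28, E[X²]=6.612; III: μ=1.8, E[X²]=5.04.
E[X] = 0.333333·4.08 + 0.333333·2.28 + 0.333333·1.8 = 2.72.
E[X²] = 0.333333·18.6456 + 0.333333·6.612 + 0.333333·5.04 = 10.0992.
Var(X) = E[X²] − (E[X])² = 10.0992 − 7.3984 = 2.7008.
SD(X) = √2.7008 = 1.64341.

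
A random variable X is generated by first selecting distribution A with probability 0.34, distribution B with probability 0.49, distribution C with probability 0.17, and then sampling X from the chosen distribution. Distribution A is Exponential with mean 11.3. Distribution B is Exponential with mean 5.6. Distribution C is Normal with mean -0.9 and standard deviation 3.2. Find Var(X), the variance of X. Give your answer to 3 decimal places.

Per component, A: μ=11.3, E[X²]=255.38; B: μ=5.6, E[X²]=62.72; C: μ=-0.9, E[X²]=11.05.
E[X] = 0.34·11.3 + 0.49·5.6 + 0.17·-0.9 = 6.433.
E[X²] = 0.34·255.38 + 0.49·62.72 + 0.17·11.05 = 119.441.
Var(X) = E[X²] − (E[X])² = 119.441 − 41.3835 = 78.057.

78.057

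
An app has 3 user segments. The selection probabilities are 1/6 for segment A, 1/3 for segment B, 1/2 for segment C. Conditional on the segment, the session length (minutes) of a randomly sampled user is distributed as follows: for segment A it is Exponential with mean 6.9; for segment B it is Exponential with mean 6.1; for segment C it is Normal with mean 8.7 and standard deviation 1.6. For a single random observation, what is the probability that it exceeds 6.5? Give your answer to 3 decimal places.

Conditional on each segment, P(X > 6.5): A: 0.389836; B: 0.34453; C: 0.915434.
By total probability, P(X > 6.5) = 0.166667·0.389836 + 0.333333·0.34453 + 0.5·0.915434 = 0.637533.

0.638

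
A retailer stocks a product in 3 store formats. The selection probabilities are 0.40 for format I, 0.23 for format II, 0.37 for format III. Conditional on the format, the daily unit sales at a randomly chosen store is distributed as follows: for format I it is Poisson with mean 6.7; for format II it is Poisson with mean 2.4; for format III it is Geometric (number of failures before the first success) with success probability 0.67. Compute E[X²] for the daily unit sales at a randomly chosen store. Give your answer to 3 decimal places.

For each component E[X²] = Var + (mean)², giving I: 51.59; II: 8.16; III: 0.977723.
Overall E[X²] = 0.4·51.59 + 0.23·8.16 + 0.37·0.977723 = 22.8746.

22.875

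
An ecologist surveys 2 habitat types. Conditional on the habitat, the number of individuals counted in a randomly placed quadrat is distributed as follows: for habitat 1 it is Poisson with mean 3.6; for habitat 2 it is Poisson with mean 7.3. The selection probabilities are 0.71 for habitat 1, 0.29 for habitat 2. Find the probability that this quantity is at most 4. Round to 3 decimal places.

Conditional on each habitat, P(X ≤ 4): 1: 0.706438; 2: 0.14734.
By total probability, P(X ≤ 4) = 0.71·0.706438 + 0.29·0.14734 = 0.5443.

0.544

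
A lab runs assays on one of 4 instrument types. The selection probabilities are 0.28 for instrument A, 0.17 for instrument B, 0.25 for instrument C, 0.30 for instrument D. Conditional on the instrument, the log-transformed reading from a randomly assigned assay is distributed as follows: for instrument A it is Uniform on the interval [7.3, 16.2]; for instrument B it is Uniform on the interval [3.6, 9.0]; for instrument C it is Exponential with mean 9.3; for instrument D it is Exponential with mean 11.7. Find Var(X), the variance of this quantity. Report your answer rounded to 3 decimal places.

Per component, A: μ=11.75, E[X²]=144.663; B: μ=6.3, E[X²]=42.12; C: μ=9.3, E[X²]=172.98; D: μ=11.7, E[X²]=273.78.
E[X] = 0.28·11.75 + 0.17·6.3 + 0.25·9.3 + 0.3·11.7 = 10.196.
E[X²] = 0.28·144.663 + 0.17·42.12 + 0.25·172.98 + 0.3·273.78 = 173.045.
Var(X) = E[X²] − (E[X])² = 173.045 − 103.958 = 69.0867.

69.087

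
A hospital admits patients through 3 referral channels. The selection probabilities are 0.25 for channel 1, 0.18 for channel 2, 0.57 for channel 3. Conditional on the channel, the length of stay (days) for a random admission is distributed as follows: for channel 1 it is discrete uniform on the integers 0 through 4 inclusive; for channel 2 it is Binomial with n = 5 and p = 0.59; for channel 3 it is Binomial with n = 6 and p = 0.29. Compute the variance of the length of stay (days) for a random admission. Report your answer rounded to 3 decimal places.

Per component, 1: μ=2, E[X²]=6; 2: μ=2.95, E[X²]=9.912; 3: μ=1.74, E[X²]=4.263.
E[X] = 0.25·2 + 0.18·2.95 + 0.57·1.74 = 2.0228.
E[X²] = 0.25·6 + 0.18·9.912 + 0.57·4.263 = 5.71407.
Var(X) = E[X²] − (E[X])² = 5.71407 − 4.09172 = 1.62235.

1.622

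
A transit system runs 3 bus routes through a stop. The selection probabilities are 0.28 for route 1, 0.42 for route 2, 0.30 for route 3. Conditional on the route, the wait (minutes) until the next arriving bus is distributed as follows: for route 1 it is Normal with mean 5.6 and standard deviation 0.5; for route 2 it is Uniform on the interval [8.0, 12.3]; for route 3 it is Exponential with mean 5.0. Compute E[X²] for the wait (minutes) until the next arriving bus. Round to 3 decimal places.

For each component E[X²] = Var + (mean)², giving 1: 31.61; 2: 104.563; 3: 50.
Overall E[X²] = 0.28·31.61 + 0.42·104.563 + 0.3·50 = 67.7674.

67.767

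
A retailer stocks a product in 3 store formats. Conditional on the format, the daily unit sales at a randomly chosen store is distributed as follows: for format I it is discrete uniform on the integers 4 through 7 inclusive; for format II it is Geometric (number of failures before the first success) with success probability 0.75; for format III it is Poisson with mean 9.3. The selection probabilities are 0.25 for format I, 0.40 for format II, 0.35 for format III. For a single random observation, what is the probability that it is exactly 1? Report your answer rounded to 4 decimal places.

0.0753

Conditional on each format, P(X = 1): I: 0; II: 0.1875; III: 0.000850245.
By total probability, P(X = 1) = 0.25·0 + 0.4·0.1875 + 0.35·0.000850245 = 0.0752976.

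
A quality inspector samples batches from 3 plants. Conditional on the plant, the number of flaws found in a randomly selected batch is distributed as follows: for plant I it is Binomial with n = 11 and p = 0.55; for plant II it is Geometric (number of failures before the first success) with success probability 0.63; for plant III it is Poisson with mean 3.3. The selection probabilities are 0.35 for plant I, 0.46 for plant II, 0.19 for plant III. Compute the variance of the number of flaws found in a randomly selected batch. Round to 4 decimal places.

7.9592

Per component, I: μ=6.05, E[X²]=39.325; II: μ=0.587302, E[X²]=1.27715; III: μ=3.3, E[X²]=14.19.
E[X] = 0.35·6.05 + 0.46·0.587302 + 0.19·3.3 = 3.01466.
E[X²] = 0.35·39.325 + 0.46·1.27715 + 0.19·14.19 = 17.0473.
Var(X) = E[X²] − (E[X])² = 17.0473 − 9.08817 = 7.95917.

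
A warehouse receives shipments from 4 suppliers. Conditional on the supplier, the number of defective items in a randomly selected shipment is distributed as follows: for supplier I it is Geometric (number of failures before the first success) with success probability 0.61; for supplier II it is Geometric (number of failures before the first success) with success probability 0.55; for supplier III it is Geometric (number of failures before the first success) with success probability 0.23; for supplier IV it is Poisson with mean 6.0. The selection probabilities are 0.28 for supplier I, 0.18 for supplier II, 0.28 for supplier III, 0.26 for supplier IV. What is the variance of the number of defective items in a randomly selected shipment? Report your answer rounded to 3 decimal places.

10.957

Per component, I: μ=0.639344, E[X²]=1.45687; II: μ=0.818182, E[X²]=2.15702; III: μ=3.34783, E[X²]=25.7637; IV: μ=6, E[X²]=42.
E[X] = 0.28·0.639344 + 0.18·0.818182 + 0.28·3.34783 + 0.26·6 = 2.82368.
E[X²] = 0.28·1.45687 + 0.18·2.15702 + 0.28·25.7637 + 0.26·42 = 18.93.
Var(X) = E[X²] − (E[X])² = 18.93 − 7.97317 = 10.9569.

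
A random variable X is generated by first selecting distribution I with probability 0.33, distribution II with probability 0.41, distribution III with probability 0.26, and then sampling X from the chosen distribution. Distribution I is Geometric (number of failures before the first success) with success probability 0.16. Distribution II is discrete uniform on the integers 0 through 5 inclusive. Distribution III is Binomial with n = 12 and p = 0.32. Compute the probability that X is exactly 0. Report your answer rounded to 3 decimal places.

0.124

Conditional on each component, P(X = 0): I: 0.16; II: 0.166667; III: 0.00977478.
By total probability, P(X = 0) = 0.33·0.16 + 0.41·0.166667 + 0.26·0.00977478 = 0.123675.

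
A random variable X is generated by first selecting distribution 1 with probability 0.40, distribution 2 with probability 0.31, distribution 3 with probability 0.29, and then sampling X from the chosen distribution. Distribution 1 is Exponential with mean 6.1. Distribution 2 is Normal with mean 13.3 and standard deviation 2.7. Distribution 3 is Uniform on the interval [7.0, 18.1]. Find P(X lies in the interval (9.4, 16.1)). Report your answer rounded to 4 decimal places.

0.4727

Conditional on each component, P(9.4 < X < 16.1): 1: 0.142762; 2: 0.775834; 3: 0.603604.
By total probability, P(9.4 < X < 16.1) = 0.4·0.142762 + 0.31·0.775834 + 0.29·0.603604 = 0.472658.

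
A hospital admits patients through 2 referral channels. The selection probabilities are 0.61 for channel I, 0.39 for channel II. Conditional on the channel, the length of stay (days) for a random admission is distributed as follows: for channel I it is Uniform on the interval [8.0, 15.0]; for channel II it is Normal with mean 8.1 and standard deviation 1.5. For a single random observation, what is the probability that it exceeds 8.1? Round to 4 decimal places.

Conditional on each channel, P(X > 8.1): I: 0.985714; II: 0.5.
By total probability, P(X > 8.1) = 0.61·0.985714 + 0.39·0.5 = 0.796286.

0.7963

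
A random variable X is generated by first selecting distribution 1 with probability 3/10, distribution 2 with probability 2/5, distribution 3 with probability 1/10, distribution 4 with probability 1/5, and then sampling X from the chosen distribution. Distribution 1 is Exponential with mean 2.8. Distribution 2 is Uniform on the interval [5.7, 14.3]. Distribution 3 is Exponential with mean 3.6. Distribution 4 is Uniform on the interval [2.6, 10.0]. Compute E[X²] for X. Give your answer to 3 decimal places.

For each component E[X²] = Var + (mean)², giving 1: 15.68; 2: 106.163; 3: 25.92; 4: 44.2533.
Overall E[X²] = 0.3·15.68 + 0.4·106.163 + 0.1·25.92 + 0.2·44.2533 = 58.612.

58.612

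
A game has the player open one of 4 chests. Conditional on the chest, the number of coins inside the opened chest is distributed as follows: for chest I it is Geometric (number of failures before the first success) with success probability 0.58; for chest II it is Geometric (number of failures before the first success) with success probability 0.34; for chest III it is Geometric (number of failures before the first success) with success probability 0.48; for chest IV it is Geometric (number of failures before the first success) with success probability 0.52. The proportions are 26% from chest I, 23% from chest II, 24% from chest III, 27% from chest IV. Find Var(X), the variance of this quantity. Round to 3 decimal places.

Per component, I: μ=0.724138, E[X²]=1.77289; II: μ=1.94118, E[X²]=9.47751; III: μ=1.08333, E[X²]=3.43056; IV: μ=0.923077, E[X²]=2.62722.
E[X] = 0.26·0.724138 + 0.23·1.94118 + 0.24·1.08333 + 0.27·0.923077 = 1.14398.
E[X²] = 0.26·1.77289 + 0.23·9.47751 + 0.24·3.43056 + 0.27·2.62722 = 4.17346.
Var(X) = E[X²] − (E[X])² = 4.17346 − 1.30868 = 2.86478.

2.865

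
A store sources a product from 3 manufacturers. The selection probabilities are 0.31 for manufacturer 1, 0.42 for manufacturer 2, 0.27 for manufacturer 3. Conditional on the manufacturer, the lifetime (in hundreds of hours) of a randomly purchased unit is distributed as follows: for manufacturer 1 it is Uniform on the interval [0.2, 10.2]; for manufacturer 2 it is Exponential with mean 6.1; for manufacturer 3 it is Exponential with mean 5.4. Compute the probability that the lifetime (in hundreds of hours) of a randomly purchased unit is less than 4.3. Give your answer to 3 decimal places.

Conditional on each manufacturer, P(X < 4.3): 1: 0.41; 2: 0.505851; 3: 0.549004.
By total probability, P(X < 4.3) = 0.31·0.41 + 0.42·0.505851 + 0.27·0.549004 = 0.487788.

0.488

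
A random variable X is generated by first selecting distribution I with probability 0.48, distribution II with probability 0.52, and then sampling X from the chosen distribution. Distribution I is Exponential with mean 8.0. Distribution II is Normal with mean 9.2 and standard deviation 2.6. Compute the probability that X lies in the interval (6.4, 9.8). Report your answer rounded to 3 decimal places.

Conditional on each component, P(6.4 < X < 9.8): I: 0.155571; II: 0.450496.
By total probability, P(6.4 < X < 9.8) = 0.48·0.155571 + 0.52·0.450496 = 0.308932.

0.309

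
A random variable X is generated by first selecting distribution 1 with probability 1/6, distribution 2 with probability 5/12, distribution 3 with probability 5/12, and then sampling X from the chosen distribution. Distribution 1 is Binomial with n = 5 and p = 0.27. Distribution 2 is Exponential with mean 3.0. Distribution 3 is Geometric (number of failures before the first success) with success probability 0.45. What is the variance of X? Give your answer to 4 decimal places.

5.7848

Per component, 1: μ=1.35, E[X²]=2.808; 2: μ=3, E[X²]=18; 3: μ=1.22222, E[X²]=4.20988.
E[X] = 0.166667·1.35 + 0.416667·3 + 0.416667·1.22222 = 1.98426.
E[X²] = 0.166667·2.808 + 0.416667·18 + 0.416667·4.20988 = 9.72212.
Var(X) = E[X²] − (E[X])² = 9.72212 − 3.93728 = 5.78483.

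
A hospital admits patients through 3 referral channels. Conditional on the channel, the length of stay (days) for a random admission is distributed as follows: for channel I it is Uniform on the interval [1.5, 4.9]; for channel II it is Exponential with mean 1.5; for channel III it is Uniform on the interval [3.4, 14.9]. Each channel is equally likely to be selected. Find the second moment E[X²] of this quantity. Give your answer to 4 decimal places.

For each component E[X²] = Var + (mean)², giving I: 11.2033; II: 4.5; III: 94.7433.
Overall E[X²] = 0.333333·11.2033 + 0.333333·4.5 + 0.333333·94.7433 = 36.8156.

36.8156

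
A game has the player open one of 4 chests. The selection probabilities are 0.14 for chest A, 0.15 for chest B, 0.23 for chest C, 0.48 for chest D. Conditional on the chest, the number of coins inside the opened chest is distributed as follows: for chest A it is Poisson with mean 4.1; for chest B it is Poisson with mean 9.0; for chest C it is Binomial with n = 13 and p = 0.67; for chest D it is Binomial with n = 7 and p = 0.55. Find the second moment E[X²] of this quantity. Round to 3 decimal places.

42.484

For each component E[X²] = Var + (mean)², giving A: 20.91; B: 90; C: 78.7384; D: 16.555.
Overall E[X²] = 0.14·20.91 + 0.15·90 + 0.23·78.7384 + 0.48·16.555 = 42.4836.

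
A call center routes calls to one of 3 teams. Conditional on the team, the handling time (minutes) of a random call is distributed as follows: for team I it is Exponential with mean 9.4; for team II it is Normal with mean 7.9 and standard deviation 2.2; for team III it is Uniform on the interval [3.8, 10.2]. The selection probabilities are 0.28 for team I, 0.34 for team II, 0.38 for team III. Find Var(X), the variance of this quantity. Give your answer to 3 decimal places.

Per component, I: μ=9.4, E[X²]=176.72; II: μ=7.9, E[X²]=67.25; III: μ=7, E[X²]=52.4133.
E[X] = 0.28·9.4 + 0.34·7.9 + 0.38·7 = 7.978.
E[X²] = 0.28·176.72 + 0.34·67.25 + 0.38·52.4133 = 92.2637.
Var(X) = E[X²] − (E[X])² = 92.2637 − 63.6485 = 28.6152.

28.615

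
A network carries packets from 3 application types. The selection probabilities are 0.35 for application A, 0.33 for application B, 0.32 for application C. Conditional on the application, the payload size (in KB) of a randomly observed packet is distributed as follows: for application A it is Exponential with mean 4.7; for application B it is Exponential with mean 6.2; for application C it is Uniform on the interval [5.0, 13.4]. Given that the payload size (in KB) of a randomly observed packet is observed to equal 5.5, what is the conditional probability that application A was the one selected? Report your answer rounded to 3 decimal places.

0.278

Likelihoods f(5.5 | ·): A: 0.0660215; B: 0.0664274; C: 0.119048.
Posterior ∝ prior × likelihood. Numerator for A: 0.35·0.0660215 = 0.0231075.
Normalizing constant: 0.35·0.0660215 + 0.33·0.0664274 + 0.32·0.119048 = 0.0831238.
P(A | observation) = 0.0231075 / 0.0831238 = 0.277989.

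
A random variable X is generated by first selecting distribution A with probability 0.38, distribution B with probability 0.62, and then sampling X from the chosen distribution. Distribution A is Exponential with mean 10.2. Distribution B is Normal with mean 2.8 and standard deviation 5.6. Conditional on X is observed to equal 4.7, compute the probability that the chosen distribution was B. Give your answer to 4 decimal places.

0.6396

Likelihoods f(4.7 | ·): A: 0.061842; B: 0.0672551.
Posterior ∝ prior × likelihood. Numerator for B: 0.62·0.0672551 = 0.0416982.
Normalizing constant: 0.38·0.061842 + 0.62·0.0672551 = 0.0651981.
P(B | observation) = 0.0416982 / 0.0651981 = 0.639561.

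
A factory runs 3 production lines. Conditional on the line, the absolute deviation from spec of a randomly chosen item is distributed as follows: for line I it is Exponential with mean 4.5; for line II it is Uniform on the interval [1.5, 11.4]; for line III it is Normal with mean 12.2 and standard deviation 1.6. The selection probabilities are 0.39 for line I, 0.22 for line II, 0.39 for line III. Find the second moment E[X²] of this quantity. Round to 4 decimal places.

For each component E[X²] = Var + (mean)², giving I: 40.5; II: 49.77; III: 151.4.
Overall E[X²] = 0.39·40.5 + 0.22·49.77 + 0.39·151.4 = 85.7904.

85.7904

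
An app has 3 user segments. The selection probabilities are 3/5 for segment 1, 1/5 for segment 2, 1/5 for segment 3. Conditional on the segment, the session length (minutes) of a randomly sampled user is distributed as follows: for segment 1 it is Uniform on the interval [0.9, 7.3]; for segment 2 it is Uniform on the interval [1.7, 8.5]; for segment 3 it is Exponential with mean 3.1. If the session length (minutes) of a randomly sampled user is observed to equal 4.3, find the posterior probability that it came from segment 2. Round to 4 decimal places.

0.2112

Likelihoods f(4.3 | ·): 1: 0.15625; 2: 0.147059; 3: 0.0805805.
Posterior ∝ prior × likelihood. Numerator for 2: 0.2·0.147059 = 0.0294118.
Normalizing constant: 0.6·0.15625 + 0.2·0.147059 + 0.2·0.0805805 = 0.139278.
P(2 | observation) = 0.0294118 / 0.139278 = 0.211173.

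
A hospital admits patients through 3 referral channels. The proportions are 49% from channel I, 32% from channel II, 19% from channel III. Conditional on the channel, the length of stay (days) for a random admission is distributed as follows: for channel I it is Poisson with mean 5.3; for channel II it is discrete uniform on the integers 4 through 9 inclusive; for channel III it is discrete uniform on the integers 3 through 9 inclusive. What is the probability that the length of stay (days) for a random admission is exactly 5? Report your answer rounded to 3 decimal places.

0.166

Conditional on each channel, P(X = 5): I: 0.173955; II: 0.166667; III: 0.142857.
By total probability, P(X = 5) = 0.49·0.173955 + 0.32·0.166667 + 0.19·0.142857 = 0.165714.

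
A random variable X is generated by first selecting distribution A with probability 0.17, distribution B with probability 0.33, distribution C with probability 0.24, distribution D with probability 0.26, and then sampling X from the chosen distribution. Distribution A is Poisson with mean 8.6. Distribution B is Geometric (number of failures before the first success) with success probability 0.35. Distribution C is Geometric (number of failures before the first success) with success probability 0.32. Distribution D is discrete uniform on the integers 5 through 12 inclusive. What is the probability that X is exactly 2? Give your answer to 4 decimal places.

Conditional on each component, P(X = 2): A: 0.00680823; B: 0.147875; C: 0.147968; D: 0.
By total probability, P(X = 2) = 0.17·0.00680823 + 0.33·0.147875 + 0.24·0.147968 + 0.26·0 = 0.0854685.

0.0855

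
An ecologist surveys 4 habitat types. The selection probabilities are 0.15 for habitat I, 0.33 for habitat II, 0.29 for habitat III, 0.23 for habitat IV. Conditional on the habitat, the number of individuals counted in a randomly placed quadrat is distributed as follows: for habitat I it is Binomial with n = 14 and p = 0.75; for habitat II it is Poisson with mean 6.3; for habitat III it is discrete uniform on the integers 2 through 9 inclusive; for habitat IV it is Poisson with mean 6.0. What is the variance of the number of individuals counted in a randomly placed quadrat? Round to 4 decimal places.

8.1193

Per component, I: μ=10.5, E[X²]=112.875; II: μ=6.3, E[X²]=45.99; III: μ=5.5, E[X²]=35.5; IV: μ=6, E[X²]=42.
E[X] = 0.15·10.5 + 0.33·6.3 + 0.29·5.5 + 0.23·6 = 6.629.
E[X²] = 0.15·112.875 + 0.33·45.99 + 0.29·35.5 + 0.23·42 = 52.063.
Var(X) = E[X²] − (E[X])² = 52.063 − 43.9436 = 8.11931.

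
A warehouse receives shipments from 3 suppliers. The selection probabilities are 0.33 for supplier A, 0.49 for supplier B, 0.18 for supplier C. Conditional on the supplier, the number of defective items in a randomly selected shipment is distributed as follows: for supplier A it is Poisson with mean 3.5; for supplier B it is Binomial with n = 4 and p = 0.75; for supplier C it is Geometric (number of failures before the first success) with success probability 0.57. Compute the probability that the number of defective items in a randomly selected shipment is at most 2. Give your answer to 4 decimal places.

Conditional on each supplier, P(X ≤ 2): A: 0.320847; B: 0.261719; C: 0.920493.
By total probability, P(X ≤ 2) = 0.33·0.320847 + 0.49·0.261719 + 0.18·0.920493 = 0.399811.

0.3998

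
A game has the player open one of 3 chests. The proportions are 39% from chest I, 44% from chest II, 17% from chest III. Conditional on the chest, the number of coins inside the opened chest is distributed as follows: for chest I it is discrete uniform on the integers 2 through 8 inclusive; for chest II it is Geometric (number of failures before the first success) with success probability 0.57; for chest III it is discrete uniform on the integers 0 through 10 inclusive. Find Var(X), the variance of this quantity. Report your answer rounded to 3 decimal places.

8.284

Per component, I: μ=5, E[X²]=29; II: μ=0.754386, E[X²]=1.89258; III: μ=5, E[X²]=35.
E[X] = 0.39·5 + 0.44·0.754386 + 0.17·5 = 3.13193.
E[X²] = 0.39·29 + 0.44·1.89258 + 0.17·35 = 18.0927.
Var(X) = E[X²] − (E[X])² = 18.0927 − 9.80898 = 8.28375.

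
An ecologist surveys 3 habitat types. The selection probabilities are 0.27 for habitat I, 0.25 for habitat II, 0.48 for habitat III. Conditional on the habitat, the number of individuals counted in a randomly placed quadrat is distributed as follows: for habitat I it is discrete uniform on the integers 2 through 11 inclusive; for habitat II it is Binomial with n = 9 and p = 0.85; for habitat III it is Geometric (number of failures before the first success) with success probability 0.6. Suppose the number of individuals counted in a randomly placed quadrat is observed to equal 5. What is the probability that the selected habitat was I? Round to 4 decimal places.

0.7292

Likelihoods P(X=5 | ·): I: 0.1; II: 0.0283029; III: 0.006144.
Posterior ∝ prior × likelihood. Numerator for I: 0.27·0.1 = 0.027.
Normalizing constant: 0.27·0.1 + 0.25·0.0283029 + 0.48·0.006144 = 0.0370248.
P(I | observation) = 0.027 / 0.0370248 = 0.72924.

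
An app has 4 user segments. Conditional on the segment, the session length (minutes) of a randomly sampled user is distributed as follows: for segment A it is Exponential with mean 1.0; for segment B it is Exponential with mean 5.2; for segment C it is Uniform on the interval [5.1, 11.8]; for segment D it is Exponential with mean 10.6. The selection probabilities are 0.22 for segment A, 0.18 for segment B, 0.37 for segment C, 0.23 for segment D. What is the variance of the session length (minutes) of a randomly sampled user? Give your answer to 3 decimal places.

44.498

Per component, A: μ=1, E[X²]=2; B: μ=5.2, E[X²]=54.08; C: μ=8.45, E[X²]=75.1433; D: μ=10.6, E[X²]=224.72.
E[X] = 0.22·1 + 0.18·5.2 + 0.37·8.45 + 0.23·10.6 = 6.7205.
E[X²] = 0.22·2 + 0.18·54.08 + 0.37·75.1433 + 0.23·224.72 = 89.663.
Var(X) = E[X²] − (E[X])² = 89.663 − 45.1651 = 44.4979.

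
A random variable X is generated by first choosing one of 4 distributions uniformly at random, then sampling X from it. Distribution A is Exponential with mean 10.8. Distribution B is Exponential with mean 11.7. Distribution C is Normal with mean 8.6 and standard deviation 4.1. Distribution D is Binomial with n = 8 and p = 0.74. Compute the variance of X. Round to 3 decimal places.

72.949

Per component, A: μ=10.8, E[X²]=233.28; B: μ=11.7, E[X²]=273.78; C: μ=8.6, E[X²]=90.77; D: μ=5.92, E[X²]=36.5856.
E[X] = 0.25·10.8 + 0.25·11.7 + 0.25·8.6 + 0.25·5.92 = 9.255.
E[X²] = 0.25·233.28 + 0.25·273.78 + 0.25·90.77 + 0.25·36.5856 = 158.604.
Var(X) = E[X²] − (E[X])² = 158.604 − 85.655 = 72.9489.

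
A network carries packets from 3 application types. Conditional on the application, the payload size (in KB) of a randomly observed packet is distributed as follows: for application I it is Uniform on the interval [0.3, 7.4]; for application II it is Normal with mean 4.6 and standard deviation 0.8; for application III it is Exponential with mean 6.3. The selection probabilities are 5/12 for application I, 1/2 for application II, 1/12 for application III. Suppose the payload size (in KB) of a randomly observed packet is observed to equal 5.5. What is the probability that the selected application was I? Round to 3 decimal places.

0.298

Likelihoods f(5.5 | ·): I: 0.140845; II: 0.264846; III: 0.0663.
Posterior ∝ prior × likelihood. Numerator for I: 0.416667·0.140845 = 0.0586854.
Normalizing constant: 0.416667·0.140845 + 0.5·0.264846 + 0.0833333·0.0663 = 0.196633.
P(I | observation) = 0.0586854 / 0.196633 = 0.298451.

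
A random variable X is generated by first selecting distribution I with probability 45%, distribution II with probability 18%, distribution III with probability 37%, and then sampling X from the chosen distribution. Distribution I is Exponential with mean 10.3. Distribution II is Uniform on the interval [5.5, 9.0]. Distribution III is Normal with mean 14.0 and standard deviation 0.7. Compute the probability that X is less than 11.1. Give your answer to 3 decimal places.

0.477

Conditional on each component, P(X < 11.1): I: 0.659612; II: 1; III: 1.71503e-05.
By total probability, P(X < 11.1) = 0.45·0.659612 + 0.18·1 + 0.37·1.71503e-05 = 0.476832.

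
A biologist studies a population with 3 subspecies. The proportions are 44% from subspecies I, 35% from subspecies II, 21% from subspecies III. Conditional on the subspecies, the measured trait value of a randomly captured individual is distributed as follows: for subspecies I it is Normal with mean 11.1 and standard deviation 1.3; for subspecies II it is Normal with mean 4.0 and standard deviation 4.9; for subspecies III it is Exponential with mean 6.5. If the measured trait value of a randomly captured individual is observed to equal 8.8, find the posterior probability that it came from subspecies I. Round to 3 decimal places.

Likelihoods f(8.8 | ·): I: 0.064159; II: 0.0503894; III: 0.03973.
Posterior ∝ prior × likelihood. Numerator for I: 0.44·0.064159 = 0.0282299.
Normalizing constant: 0.44·0.064159 + 0.35·0.0503894 + 0.21·0.03973 = 0.0542095.
P(I | observation) = 0.0282299 / 0.0542095 = 0.520756.

0.521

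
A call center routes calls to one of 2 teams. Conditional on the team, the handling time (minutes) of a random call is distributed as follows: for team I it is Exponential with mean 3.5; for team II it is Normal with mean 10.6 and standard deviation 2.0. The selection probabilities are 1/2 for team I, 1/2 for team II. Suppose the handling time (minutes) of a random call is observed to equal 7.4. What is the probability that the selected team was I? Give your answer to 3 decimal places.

0.383

Likelihoods f(7.4 | ·): I: 0.0344913; II: 0.0554604.
Posterior ∝ prior × likelihood. Numerator for I: 0.5·0.0344913 = 0.0172456.
Normalizing constant: 0.5·0.0344913 + 0.5·0.0554604 = 0.0449758.
P(I | observation) = 0.0172456 / 0.0449758 = 0.383442.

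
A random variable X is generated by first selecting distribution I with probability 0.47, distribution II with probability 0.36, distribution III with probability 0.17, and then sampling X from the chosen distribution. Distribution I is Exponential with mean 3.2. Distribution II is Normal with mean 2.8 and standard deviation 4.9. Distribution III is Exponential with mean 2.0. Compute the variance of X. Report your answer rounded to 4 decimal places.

14.3177

Per component, I: μ=3.2, E[X²]=20.48; II: μ=2.8, E[X²]=31.85; III: μ=2, E[X²]=8.
E[X] = 0.47·3.2 + 0.36·2.8 + 0.17·2 = 2.852.
E[X²] = 0.47·20.48 + 0.36·31.85 + 0.17·8 = 22.4516.
Var(X) = E[X²] − (E[X])² = 22.4516 − 8.1339 = 14.3177.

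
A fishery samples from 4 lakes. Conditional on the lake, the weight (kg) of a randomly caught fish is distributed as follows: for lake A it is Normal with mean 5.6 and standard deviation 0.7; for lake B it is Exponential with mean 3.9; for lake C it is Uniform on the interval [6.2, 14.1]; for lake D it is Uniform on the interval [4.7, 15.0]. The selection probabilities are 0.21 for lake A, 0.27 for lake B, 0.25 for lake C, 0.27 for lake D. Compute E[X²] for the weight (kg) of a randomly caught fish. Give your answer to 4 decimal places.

For each component E[X²] = Var + (mean)², giving A: 31.85; B: 30.42; C: 108.223; D: 105.863.
Overall E[X²] = 0.21·31.85 + 0.27·30.42 + 0.25·108.223 + 0.27·105.863 = 70.5408.

70.5408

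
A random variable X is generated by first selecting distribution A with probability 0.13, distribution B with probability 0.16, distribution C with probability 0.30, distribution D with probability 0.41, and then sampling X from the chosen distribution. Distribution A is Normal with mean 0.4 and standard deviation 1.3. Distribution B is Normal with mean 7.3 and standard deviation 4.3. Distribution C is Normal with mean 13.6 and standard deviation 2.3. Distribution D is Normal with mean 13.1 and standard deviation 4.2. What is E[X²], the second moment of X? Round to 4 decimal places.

For each component E[X²] = Var + (mean)², giving A: 1.85; B: 71.78; C: 190.25; D: 189.25.
Overall E[X²] = 0.13·1.85 + 0.16·71.78 + 0.3·190.25 + 0.41·189.25 = 146.393.

146.3928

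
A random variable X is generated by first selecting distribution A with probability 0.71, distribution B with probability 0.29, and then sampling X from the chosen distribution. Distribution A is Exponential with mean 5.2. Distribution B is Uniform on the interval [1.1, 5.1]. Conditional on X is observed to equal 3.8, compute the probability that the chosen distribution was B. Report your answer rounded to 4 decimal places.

0.5244

Likelihoods f(3.8 | ·): A: 0.0926035; B: 0.25.
Posterior ∝ prior × likelihood. Numerator for B: 0.29·0.25 = 0.0725.
Normalizing constant: 0.71·0.0926035 + 0.29·0.25 = 0.138249.
P(B | observation) = 0.0725 / 0.138249 = 0.524418.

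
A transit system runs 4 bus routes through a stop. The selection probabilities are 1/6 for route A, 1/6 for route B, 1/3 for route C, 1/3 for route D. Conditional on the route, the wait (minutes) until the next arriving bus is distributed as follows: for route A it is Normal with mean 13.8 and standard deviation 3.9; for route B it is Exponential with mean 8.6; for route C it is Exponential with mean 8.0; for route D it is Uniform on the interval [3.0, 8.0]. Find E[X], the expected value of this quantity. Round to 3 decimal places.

8.233

Component means — A: 13.8; B: 8.6; C: 8; D: 5.5.
E[X] = 0.166667·13.8 + 0.166667·8.6 + 0.333333·8 + 0.333333·5.5 = 8.23333.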